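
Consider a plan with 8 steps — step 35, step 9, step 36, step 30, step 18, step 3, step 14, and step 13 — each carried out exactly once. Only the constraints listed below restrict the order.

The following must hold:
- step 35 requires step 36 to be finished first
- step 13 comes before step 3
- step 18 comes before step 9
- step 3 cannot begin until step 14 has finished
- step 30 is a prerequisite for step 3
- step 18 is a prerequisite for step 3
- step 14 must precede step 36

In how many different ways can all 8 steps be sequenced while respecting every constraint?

The steps with no prerequisites are step 30, step 18, step 14, step 13; any of them can be placed first.
Enumerating by repeatedly choosing an available step (one whose prerequisites are all placed) gives 972 distinct complete orderings.

972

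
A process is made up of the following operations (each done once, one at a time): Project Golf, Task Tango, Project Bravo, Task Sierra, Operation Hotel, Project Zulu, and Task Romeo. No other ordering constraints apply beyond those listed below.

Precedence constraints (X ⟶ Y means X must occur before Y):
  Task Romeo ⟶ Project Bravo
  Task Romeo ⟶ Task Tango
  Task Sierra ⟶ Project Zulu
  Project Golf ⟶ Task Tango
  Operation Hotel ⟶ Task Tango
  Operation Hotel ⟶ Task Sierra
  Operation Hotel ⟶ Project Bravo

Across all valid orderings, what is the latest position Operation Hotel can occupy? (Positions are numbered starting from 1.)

3

Every operation that must follow Operation Hotel has to come after it. Tracing all chains starting from Operation Hotel, those operations are: Task Tango, Project Bravo, Task Sierra, Project Zulu — 4 in total.
With 4 mandatory successors out of 7 operations total, the latest slot for Operation Hotel is 7−4 = 3, and it's reachable by doing all non-successors before Operation Hotel.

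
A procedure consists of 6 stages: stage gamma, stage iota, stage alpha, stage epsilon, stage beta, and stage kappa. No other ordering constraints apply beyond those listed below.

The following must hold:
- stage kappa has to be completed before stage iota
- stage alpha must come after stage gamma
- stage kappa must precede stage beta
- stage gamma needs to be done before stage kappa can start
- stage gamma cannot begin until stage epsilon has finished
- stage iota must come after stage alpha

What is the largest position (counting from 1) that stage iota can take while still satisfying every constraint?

Stage iota has no required successors, so nothing stops it from going last (position 6).

6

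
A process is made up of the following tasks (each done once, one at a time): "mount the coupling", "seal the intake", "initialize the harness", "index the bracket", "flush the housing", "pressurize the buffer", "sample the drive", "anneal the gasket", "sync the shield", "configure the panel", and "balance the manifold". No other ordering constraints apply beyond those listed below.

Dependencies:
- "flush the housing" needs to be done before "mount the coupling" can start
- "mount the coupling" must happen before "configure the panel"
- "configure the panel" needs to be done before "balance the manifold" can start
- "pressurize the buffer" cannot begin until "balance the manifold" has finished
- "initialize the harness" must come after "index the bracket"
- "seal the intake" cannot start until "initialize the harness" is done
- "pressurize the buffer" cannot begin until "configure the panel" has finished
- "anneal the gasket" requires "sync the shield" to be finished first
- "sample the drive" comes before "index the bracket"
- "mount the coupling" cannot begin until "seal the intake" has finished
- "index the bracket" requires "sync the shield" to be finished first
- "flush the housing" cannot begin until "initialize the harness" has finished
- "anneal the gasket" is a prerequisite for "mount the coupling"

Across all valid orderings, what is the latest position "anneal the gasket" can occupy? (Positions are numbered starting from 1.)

The tasks that are forced after "anneal the gasket", directly or by a chain of constraints, are "mount the coupling", "pressurize the buffer", "configure the panel", "balance the manifold". That's 4 tasks.
So at least 4 tasks follow "anneal the gasket", putting "anneal the gasket" no later than position 7. That position is achievable by scheduling everything else first.

7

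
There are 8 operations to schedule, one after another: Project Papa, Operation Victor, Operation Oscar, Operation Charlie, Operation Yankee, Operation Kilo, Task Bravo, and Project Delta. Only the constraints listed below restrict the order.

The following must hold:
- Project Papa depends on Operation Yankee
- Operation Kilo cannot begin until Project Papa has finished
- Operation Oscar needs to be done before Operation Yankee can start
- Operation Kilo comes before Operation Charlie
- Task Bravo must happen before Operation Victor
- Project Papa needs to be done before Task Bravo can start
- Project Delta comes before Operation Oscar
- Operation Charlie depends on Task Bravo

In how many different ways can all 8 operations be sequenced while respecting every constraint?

5

Project Delta is the only operation with nothing required before it, so every ordering starts there.
Counting all ways to extend the partial order to a total order gives 5.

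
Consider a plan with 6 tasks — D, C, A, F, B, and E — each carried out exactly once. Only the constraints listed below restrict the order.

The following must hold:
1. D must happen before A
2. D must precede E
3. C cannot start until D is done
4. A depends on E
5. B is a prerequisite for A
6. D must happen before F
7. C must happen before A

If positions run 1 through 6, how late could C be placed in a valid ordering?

5

Following the constraints forward from C, its only required successor is A.
So at least 1 task follows C, putting C no later than position 5. That position is achievable by scheduling everything else first.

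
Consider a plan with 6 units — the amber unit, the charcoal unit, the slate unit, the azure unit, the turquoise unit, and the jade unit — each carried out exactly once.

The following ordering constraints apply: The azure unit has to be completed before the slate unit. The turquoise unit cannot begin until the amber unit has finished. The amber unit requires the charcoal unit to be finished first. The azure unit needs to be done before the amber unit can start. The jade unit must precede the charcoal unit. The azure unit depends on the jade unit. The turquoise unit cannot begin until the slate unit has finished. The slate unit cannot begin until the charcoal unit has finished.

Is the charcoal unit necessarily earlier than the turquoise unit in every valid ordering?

Chaining the stated constraints: the charcoal unit → the amber unit → the turquoise unit.
Hence the charcoal unit necessarily comes before the turquoise unit.

Yes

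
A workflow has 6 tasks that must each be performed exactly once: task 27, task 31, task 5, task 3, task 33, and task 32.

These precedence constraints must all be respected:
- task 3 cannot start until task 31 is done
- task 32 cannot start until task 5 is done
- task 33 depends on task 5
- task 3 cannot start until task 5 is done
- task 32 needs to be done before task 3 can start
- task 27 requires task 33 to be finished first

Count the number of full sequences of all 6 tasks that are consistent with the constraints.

26

2 tasks have no prerequisites (task 31, task 5), so any of them could come first.
Systematically extending each partial ordering one task at a time and counting, there are 26 complete orderings.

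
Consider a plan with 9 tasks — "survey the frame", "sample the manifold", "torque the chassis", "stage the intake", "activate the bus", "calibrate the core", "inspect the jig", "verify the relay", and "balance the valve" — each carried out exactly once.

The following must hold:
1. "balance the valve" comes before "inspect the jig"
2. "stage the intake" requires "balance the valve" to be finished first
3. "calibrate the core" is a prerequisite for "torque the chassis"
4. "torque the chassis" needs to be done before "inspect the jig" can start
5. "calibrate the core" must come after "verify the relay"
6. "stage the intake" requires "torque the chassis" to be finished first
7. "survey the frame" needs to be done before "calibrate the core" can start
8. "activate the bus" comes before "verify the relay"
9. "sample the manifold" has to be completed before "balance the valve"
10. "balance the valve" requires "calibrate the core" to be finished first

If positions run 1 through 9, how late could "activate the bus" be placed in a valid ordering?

The tasks that are forced after "activate the bus", directly or by a chain of constraints, are "torque the chassis", "stage the intake", "calibrate the core", "inspect the jig", "verify the relay", "balance the valve". That's 6 tasks.
With 6 mandatory successors out of 9 tasks total, the latest slot for "activate the bus" is 9−6 = 3, and it's reachable by doing all non-successors before "activate the bus".

3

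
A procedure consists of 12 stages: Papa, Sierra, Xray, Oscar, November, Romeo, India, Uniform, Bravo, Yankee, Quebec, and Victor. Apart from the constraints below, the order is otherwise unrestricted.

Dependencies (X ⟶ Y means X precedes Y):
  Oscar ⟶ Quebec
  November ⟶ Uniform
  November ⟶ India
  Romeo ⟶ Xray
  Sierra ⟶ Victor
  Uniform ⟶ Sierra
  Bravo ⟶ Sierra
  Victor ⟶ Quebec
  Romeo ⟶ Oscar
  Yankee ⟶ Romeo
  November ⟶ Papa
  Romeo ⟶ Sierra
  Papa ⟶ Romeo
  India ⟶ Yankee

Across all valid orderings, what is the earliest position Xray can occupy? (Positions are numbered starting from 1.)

The stages that are forced before Xray, directly or transitively, are Papa, November, Romeo, India, Yankee. That's 5 stages.
So at minimum 5 stages come before Xray, putting Xray no earlier than position 6. That position is achievable by scheduling exactly those predecessors first.

6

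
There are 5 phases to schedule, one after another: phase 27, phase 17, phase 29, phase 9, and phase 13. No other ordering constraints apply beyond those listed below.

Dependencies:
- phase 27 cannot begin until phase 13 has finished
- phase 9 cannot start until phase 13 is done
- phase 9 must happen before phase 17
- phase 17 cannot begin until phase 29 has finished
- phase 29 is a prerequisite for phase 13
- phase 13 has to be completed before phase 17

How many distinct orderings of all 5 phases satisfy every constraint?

Phase 29 is the only phase with nothing required before it, so every ordering starts there.
Counting all ways to extend the partial order to a total order gives 3.

3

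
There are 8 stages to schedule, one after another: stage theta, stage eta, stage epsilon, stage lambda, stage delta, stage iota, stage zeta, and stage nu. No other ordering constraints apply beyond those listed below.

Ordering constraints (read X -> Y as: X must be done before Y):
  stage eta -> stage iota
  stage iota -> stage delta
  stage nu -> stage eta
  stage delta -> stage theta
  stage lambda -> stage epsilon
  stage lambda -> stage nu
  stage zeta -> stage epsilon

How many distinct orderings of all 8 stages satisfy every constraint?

27

The stages with no prerequisites are stage lambda, stage zeta; any of them can be placed first.
Enumerating by repeatedly choosing an available stage (one whose prerequisites are all placed) gives 27 distinct complete orderings.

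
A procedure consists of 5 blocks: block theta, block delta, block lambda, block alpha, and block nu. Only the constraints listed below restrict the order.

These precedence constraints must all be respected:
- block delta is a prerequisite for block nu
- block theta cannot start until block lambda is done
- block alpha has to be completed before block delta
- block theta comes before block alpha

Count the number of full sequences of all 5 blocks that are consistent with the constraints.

Only block lambda has no prerequisites, so it must go first.
Every block is then forced in turn, so only 1 complete ordering is consistent with the constraints.

1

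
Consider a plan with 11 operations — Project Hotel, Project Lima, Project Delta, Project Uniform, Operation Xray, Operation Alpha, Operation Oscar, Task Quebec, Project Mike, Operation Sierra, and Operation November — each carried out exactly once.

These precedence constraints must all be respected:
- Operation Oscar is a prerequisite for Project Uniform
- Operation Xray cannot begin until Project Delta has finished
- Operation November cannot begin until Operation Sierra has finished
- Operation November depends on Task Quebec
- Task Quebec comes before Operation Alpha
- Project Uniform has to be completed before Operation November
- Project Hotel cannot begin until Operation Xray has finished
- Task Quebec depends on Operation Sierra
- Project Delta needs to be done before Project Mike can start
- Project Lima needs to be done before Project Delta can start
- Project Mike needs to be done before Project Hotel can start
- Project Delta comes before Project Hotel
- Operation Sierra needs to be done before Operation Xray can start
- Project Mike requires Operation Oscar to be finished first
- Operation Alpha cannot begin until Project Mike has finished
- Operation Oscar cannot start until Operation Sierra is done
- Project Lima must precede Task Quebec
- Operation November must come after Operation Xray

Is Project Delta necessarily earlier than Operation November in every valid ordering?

Yes

Chaining the stated constraints: Project Delta → Operation Xray → Operation November.
Hence Project Delta necessarily comes before Operation November.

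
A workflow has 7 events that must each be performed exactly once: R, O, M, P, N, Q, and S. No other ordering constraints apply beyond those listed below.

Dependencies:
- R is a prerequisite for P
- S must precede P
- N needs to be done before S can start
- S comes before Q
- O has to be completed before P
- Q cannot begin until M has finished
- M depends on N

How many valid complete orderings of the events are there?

112

3 events have no prerequisites (R, O, N), so any of them could come first.
Enumerating by repeatedly choosing an available event (one whose prerequisites are all placed) gives 112 distinct complete orderings.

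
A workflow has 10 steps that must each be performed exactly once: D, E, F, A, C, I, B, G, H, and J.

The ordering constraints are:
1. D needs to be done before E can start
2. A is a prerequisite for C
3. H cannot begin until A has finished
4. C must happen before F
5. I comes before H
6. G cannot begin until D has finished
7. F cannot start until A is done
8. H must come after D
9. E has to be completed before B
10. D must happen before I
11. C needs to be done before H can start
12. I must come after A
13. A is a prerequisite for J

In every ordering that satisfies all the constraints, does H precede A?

In fact the dependencies run the other way: A → H.
So H never precedes A.

No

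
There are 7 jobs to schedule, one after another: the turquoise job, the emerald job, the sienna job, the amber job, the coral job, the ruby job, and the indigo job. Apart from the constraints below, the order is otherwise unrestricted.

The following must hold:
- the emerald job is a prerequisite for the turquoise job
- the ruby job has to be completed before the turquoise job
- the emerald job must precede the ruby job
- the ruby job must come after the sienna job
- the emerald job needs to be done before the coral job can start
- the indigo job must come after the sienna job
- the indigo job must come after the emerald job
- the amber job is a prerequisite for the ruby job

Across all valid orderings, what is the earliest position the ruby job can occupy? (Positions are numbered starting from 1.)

Every job that must precede the ruby job has to come before it. Tracing all chains that end at the ruby job, those jobs are: the emerald job, the sienna job, the amber job — 3 in total.
With 3 mandatory predecessors, the earliest the ruby job can sit is position 3+1 = 4, and placing just those 3 first achieves it.

4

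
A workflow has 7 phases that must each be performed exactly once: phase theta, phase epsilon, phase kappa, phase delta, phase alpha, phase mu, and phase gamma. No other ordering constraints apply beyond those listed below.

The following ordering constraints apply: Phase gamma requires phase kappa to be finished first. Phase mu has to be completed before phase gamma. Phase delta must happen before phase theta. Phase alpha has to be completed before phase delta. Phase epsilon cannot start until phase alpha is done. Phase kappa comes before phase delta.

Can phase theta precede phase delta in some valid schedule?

There is a dependency chain phase delta → phase theta, so phase theta always comes after phase delta.
So no valid ordering can have phase theta before phase delta.

No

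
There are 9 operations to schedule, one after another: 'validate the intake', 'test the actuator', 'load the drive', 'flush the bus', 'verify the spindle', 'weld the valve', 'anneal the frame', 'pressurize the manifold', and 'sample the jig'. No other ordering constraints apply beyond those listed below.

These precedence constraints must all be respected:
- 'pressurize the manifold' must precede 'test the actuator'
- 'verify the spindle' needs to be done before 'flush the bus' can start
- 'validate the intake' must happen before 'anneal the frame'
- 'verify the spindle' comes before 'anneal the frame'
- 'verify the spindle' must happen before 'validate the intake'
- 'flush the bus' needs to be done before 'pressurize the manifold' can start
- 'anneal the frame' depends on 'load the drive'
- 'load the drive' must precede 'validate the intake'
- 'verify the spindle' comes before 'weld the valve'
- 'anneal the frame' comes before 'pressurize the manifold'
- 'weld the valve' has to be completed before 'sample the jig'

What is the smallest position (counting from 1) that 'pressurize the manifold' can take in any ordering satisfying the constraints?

6

The operations that are forced before 'pressurize the manifold', directly or transitively, are 'validate the intake', 'load the drive', 'flush the bus', 'verify the spindle', 'anneal the frame'. That's 5 operations.
So at minimum 5 operations come before 'pressurize the manifold', putting 'pressurize the manifold' no earlier than position 6. That position is achievable by scheduling exactly those predecessors first.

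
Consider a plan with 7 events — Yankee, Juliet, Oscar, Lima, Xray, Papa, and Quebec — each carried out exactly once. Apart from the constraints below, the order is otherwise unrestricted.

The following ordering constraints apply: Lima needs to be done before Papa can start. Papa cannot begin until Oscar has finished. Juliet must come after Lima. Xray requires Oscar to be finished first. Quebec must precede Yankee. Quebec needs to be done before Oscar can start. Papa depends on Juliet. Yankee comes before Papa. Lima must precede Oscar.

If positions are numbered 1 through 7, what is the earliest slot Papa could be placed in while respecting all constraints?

6

Every event that must precede Papa has to come before it. Tracing all chains that end at Papa, those events are: Yankee, Juliet, Oscar, Lima, Quebec — 5 in total.
With 5 mandatory predecessors, the earliest Papa can sit is position 5+1 = 6, and placing just those 5 first achieves it.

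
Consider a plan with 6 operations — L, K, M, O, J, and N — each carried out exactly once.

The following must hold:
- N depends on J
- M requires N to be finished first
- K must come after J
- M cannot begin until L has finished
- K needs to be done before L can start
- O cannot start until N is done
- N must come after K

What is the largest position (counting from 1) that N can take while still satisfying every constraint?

4

The operations that are forced after N, directly or by a chain of constraints, are M, O. That's 2 operations.
So at least 2 operations follow N, putting N no later than position 4. That position is achievable by scheduling everything else first.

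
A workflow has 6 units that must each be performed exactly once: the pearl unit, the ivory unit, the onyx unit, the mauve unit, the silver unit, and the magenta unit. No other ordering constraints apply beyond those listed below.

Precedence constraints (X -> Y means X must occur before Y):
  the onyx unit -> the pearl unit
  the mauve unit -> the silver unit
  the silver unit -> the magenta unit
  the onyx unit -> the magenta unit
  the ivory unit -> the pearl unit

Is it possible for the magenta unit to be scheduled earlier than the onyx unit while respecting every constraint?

No

The constraints give a chain the onyx unit → the magenta unit, which forces the onyx unit before the magenta unit.
So no valid ordering can have the magenta unit before the onyx unit.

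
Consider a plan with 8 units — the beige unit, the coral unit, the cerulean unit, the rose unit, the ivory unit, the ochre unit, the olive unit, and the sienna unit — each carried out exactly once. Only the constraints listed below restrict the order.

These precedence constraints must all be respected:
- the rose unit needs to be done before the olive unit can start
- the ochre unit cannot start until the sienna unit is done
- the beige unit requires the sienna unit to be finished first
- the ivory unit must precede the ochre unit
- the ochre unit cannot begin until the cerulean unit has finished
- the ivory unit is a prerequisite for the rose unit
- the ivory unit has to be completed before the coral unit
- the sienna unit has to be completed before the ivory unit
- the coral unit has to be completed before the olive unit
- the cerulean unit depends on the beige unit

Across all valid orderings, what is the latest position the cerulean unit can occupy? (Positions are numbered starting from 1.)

7

Following the constraints forward from the cerulean unit, its only required successor is the ochre unit.
So at least 1 unit follows the cerulean unit, putting the cerulean unit no later than position 7. That position is achievable by scheduling everything else first.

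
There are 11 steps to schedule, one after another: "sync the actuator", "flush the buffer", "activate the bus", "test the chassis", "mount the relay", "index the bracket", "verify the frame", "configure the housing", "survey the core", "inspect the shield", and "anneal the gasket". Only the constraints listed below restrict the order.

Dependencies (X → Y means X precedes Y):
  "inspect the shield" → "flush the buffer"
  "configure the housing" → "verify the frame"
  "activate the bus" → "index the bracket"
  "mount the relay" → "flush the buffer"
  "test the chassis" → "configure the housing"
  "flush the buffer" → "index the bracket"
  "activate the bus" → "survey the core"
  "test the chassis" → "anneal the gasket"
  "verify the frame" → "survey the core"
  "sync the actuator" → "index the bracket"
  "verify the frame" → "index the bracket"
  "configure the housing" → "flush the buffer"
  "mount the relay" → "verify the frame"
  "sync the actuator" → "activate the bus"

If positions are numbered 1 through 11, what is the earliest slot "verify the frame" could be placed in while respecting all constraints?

Working backwards through the constraints from "verify the frame", its full set of required predecessors is "test the chassis", "mount the relay", "configure the housing" — 3 of them.
So at minimum 3 steps come before "verify the frame", putting "verify the frame" no earlier than position 4. That position is achievable by scheduling exactly those predecessors first.

4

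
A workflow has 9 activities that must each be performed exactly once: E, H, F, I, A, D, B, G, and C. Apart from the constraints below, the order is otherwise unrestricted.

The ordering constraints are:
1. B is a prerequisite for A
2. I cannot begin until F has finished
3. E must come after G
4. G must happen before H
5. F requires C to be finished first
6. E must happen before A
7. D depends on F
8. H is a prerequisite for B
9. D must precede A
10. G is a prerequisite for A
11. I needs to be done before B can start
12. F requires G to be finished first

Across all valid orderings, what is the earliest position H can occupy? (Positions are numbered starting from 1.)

2

Working backwards through the constraints from H, its only required predecessor is G.
So at minimum 1 activity comes before H, putting H no earlier than position 2. That position is achievable by scheduling exactly that predecessor first.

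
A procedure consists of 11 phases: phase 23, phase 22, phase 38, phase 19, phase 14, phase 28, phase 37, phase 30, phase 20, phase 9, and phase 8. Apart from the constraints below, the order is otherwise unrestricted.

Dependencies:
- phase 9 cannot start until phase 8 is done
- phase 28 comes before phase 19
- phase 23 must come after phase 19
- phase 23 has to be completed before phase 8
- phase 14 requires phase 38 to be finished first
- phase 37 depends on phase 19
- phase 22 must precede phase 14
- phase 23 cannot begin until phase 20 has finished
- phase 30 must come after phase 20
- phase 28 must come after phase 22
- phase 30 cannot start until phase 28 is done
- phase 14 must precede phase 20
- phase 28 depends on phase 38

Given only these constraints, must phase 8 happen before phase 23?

The constraints actually force phase 23 before phase 8 (via phase 23 → phase 8), not the other way around.
So phase 8 does not have to come before phase 23 — it cannot.

No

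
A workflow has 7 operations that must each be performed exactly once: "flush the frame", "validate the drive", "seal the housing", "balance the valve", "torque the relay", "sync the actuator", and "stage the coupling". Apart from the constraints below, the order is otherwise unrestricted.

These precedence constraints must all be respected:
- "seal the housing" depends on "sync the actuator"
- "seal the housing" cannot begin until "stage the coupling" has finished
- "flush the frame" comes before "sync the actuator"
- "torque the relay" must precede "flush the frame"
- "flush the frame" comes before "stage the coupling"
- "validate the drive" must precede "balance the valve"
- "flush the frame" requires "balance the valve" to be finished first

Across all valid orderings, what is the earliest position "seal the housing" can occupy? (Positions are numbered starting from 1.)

7

Working backwards through the constraints from "seal the housing", its full set of required predecessors is "flush the frame", "validate the drive", "balance the valve", "torque the relay", "sync the actuator", "stage the coupling" — 6 of them.
With 6 mandatory predecessors, the earliest "seal the housing" can sit is position 6+1 = 7, and placing just those 6 first achieves it.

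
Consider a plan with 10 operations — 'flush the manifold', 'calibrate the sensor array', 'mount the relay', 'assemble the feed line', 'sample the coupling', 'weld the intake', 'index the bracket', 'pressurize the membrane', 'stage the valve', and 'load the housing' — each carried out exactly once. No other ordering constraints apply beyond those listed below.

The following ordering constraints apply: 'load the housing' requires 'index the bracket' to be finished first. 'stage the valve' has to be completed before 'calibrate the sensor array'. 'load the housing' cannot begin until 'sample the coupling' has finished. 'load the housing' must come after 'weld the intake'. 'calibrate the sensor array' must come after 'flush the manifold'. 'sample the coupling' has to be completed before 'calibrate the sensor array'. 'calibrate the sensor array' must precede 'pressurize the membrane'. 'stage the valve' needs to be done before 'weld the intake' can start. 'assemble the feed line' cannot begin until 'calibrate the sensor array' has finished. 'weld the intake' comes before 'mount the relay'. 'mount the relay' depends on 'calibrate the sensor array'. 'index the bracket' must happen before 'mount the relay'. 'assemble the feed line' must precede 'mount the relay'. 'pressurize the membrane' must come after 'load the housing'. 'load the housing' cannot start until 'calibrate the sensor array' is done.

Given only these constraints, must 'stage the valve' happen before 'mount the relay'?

Yes

Following the dependencies: 'stage the valve' → 'calibrate the sensor array' → 'mount the relay'.
Hence 'stage the valve' necessarily comes before 'mount the relay'.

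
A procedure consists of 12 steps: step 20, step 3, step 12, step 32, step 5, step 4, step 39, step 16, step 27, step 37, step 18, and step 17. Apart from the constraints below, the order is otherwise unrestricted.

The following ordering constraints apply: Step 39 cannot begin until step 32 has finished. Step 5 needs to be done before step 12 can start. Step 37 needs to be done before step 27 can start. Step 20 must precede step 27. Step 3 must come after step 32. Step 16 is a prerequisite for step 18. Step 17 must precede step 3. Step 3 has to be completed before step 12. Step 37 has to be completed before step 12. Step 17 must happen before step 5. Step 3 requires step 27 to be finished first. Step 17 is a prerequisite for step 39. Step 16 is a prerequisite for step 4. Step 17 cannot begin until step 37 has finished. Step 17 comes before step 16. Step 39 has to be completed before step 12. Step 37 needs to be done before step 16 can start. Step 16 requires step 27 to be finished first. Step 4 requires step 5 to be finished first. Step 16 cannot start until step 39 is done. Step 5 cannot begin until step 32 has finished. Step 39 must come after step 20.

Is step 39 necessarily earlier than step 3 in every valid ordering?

No

Step 39 and step 3 are not related by any chain of constraints.
There exist valid orderings with step 3 before step 39, so step 39 is not required to come first.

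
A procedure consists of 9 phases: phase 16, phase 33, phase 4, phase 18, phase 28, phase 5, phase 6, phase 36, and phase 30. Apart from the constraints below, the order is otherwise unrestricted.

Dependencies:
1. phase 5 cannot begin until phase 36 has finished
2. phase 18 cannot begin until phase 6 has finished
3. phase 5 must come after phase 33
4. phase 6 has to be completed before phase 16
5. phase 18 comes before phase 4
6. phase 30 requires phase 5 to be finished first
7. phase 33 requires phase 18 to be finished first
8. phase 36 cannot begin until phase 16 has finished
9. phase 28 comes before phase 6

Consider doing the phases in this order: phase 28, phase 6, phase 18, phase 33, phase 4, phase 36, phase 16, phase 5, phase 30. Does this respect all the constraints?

Here phase 16 comes after phase 36.
That contradicts the constraint that phase 16 must precede phase 36.

No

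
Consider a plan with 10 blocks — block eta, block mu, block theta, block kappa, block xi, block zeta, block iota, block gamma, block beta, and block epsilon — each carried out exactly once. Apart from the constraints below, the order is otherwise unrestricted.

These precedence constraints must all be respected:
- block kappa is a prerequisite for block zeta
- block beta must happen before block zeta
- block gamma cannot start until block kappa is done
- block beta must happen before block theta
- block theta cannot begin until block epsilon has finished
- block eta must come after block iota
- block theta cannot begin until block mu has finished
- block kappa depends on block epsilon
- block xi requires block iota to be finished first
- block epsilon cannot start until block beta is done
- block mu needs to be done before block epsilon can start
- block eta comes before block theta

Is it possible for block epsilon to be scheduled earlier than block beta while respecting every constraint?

No

Following block beta → block epsilon, block beta must precede block epsilon in every valid ordering.
Hence block epsilon can never be scheduled before block beta.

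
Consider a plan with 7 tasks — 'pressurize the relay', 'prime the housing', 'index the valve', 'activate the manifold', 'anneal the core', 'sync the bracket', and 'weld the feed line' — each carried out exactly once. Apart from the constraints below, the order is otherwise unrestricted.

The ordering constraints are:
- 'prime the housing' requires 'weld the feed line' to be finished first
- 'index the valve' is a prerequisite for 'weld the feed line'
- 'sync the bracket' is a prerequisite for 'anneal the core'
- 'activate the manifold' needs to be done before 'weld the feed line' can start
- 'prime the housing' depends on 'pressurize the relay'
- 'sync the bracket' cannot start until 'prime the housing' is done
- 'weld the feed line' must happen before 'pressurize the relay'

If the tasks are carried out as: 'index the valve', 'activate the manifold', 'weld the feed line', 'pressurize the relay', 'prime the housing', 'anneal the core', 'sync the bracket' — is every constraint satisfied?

No

The sequence places 'anneal the core' ahead of 'sync the bracket'.
Since 'sync the bracket' is required before 'anneal the core', the ordering is invalid.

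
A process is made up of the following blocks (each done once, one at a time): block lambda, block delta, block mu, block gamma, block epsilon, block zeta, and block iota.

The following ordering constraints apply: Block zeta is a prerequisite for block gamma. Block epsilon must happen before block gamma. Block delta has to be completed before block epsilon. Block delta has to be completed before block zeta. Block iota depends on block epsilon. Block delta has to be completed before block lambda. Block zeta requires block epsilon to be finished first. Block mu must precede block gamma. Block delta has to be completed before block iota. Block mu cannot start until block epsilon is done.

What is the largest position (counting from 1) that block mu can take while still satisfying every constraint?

Following the constraints forward from block mu, its only required successor is block gamma.
With 1 mandatory successor out of 7 blocks total, the latest slot for block mu is 7−1 = 6, and it's reachable by doing all non-successors before block mu.

6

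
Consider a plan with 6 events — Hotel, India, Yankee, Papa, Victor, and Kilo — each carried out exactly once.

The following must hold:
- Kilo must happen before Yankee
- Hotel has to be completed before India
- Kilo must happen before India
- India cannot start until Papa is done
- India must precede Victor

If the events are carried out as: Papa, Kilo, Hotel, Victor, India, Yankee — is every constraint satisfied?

No

In the proposed order, Victor appears before India.
Since India is required before Victor, the ordering is invalid.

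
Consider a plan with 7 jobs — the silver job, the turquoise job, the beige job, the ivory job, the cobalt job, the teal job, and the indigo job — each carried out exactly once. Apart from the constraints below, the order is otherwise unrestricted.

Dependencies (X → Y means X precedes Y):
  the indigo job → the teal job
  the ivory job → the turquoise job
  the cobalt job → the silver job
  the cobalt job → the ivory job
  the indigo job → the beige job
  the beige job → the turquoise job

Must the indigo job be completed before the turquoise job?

Following the dependencies: the indigo job → the beige job → the turquoise job.
Hence the indigo job necessarily comes before the turquoise job.

Yes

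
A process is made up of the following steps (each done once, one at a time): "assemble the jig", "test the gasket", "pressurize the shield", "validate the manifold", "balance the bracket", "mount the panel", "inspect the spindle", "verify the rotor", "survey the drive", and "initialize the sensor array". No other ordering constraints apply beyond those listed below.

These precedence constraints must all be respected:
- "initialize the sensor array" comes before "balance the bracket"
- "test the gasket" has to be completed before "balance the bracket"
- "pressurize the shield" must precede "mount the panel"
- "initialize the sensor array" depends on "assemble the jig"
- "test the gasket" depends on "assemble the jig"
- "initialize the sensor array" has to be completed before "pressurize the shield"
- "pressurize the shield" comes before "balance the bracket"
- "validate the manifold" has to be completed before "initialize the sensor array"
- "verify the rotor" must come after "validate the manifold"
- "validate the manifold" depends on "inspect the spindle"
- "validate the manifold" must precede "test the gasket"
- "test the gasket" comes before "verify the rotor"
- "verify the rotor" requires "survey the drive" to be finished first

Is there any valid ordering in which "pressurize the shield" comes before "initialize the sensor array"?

No

The constraints give a chain "initialize the sensor array" → "pressurize the shield", which forces "initialize the sensor array" before "pressurize the shield".
Hence "pressurize the shield" can never be scheduled before "initialize the sensor array".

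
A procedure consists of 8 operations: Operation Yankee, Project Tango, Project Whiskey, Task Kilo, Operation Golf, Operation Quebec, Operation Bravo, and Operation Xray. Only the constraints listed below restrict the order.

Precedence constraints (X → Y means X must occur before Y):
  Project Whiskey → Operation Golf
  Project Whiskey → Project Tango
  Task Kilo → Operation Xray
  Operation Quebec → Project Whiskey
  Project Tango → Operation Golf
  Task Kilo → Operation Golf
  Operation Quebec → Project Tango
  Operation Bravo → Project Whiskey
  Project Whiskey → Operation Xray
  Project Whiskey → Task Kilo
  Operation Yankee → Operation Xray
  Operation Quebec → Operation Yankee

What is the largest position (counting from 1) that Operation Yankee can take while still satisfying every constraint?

Following the constraints forward from Operation Yankee, its only required successor is Operation Xray.
With 1 mandatory successor out of 8 operations total, the latest slot for Operation Yankee is 8−1 = 7, and it's reachable by doing all non-successors before Operation Yankee.

7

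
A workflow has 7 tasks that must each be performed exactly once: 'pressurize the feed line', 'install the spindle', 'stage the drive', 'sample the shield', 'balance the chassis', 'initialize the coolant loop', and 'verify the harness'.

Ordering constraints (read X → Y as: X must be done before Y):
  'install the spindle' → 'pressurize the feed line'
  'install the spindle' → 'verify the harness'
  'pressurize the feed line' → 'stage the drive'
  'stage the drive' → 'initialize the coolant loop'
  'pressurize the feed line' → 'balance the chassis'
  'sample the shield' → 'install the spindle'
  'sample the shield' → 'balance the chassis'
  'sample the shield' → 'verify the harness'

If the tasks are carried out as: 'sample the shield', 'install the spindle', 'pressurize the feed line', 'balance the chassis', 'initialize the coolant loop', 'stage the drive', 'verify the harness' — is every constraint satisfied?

In the proposed order, 'initialize the coolant loop' appears before 'stage the drive'.
But one of the constraints requires 'stage the drive' before 'initialize the coolant loop', so this ordering violates it.

No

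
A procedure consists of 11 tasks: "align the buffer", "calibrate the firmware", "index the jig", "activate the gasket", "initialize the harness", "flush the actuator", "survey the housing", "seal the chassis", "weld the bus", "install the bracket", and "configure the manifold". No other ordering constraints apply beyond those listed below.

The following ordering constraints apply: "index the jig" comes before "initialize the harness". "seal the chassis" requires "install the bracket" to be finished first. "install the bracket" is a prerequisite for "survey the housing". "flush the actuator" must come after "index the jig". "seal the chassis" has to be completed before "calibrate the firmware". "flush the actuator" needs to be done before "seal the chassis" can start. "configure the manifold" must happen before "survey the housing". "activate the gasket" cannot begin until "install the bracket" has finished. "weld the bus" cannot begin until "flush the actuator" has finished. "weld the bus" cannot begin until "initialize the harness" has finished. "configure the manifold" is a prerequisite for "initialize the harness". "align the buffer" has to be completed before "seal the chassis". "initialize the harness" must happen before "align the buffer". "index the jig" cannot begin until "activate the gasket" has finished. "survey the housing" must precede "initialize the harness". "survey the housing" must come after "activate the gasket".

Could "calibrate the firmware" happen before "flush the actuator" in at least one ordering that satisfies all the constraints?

No

The constraints give a chain "flush the actuator" → "seal the chassis" → "calibrate the firmware", which forces "flush the actuator" before "calibrate the firmware".
Hence "calibrate the firmware" can never be scheduled before "flush the actuator".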